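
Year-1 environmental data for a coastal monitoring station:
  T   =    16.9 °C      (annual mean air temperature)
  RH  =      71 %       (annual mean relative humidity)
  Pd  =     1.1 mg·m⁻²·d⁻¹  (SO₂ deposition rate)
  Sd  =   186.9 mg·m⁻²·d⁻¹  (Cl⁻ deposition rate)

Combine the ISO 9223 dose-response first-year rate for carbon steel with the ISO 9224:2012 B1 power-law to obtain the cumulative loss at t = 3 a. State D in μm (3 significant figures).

D(3) = 104 μm

carbon steel: temperature factor f = -0.054·(6.9) = -0.3726
  Pd branch = 1.77·Pd^0.52·e^(0.02·RH+f) = 5.301 μm/a
  Sd branch = 0.102·Sd^0.62·e^(0.033·RH+0.04·T) = 53.47 μm/a
  r_corr = 5.301 + 53.47 = 58.77 μm/a
Power-law: D(3) = r_corr · 3^0.523
  D(3) = 58.77 × 3^0.523 = 58.77 × 1.776 = 104.4 μm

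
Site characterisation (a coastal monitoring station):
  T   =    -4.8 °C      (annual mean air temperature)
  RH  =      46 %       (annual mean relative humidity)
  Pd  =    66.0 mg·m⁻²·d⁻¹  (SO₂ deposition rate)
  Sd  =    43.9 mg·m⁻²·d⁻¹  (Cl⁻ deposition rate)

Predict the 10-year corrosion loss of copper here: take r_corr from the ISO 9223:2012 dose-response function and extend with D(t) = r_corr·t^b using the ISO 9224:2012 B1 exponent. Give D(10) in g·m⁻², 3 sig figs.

copper: temperature factor f = +0.126·(-14.8) = -1.8648
  sulphur-dioxide contribution → 0.03683 μm/a
  chloride contribution → 0.1178 μm/a
  ⇒ r_corr(copper) = 0.1547 μm/a
Long-term exponent b (ISO 9224 Table 2, B1) = 0.667
  D(10) = 0.1547 × 10^0.667 = 0.1547 × 4.645 = 0.7184 μm
  Mass loss = 0.7184 μm × 8.96 g/cm³ = 6.437 g·m⁻²

D(10) = 6.44 g·m⁻²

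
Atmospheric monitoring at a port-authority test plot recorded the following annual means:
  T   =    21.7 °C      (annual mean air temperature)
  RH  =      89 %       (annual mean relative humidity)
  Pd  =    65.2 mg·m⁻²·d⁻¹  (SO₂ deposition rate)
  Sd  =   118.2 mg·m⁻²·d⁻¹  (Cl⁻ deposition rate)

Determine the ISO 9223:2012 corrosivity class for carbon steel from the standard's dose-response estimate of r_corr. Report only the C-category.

carbon steel: f(T) = -0.054·(T−10) [T>10 °C] = -0.6318
  SO₂ term: 1.77·65.2^0.52·exp(0.02·89-0.6318) = 48.98
  Sd branch = 0.102·Sd^0.62·e^(0.033·RH+0.04·T) = 88.33 μm/a
  r_corr = 48.98 + 88.33 = 137.3 μm/a
ISO 9223 Table 2 (carbon steel): 80 < 137 ≤ 200 μm/a ⇒ C5

C5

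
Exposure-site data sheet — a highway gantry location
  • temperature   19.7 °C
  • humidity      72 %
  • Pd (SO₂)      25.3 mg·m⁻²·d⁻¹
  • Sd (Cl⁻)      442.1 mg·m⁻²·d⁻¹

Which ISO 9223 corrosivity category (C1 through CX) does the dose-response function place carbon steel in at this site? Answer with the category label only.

C5

carbon steel: f(T) = -0.054·(T−10) [T>10 °C] = -0.5238
  Pd branch = 1.77·Pd^0.52·e^(0.02·RH+f) = 23.74 μm/a
  Cl⁻ term: 0.102·442.1^0.62·exp(0.033·72+0.04·19.7) = 105.4
  r_corr = 23.74 + 105.4 = 129.2 μm/a
Category bounds: 80…200 μm/a bracket r_corr ⇒ C5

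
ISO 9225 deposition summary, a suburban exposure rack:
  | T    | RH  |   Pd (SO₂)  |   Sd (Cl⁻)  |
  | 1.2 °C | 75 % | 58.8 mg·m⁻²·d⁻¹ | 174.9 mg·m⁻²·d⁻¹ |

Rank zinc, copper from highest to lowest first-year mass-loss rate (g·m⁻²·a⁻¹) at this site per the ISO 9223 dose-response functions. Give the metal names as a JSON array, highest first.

zinc: temperature factor f = +0.038·(-8.8) = -0.3344
  Pd branch = 0.0129·Pd^0.44·e^(0.046·RH+f) = 1.747 μm/a
  Cl⁻ term: 0.0175·174.9^0.57·exp(0.008·75+0.085·1.2) = 0.6704
  sum: 1.747 + 0.6704 → r_corr = 2.417 μm/a
  mass loss = 2.417 μm/a × 7.14 g/cm³ = 17.26 g·m⁻²·a⁻¹
copper: f(T) = +0.126·(T−10) [T≤10 °C] = -1.1088
  Pd branch = 0.0053·Pd^0.26·e^(0.059·RH+f) = 0.4212 μm/a
  Cl⁻ term: 0.01025·174.9^0.27·exp(0.036·75+0.049·1.2) = 0.6522
  sum: 0.4212 + 0.6522 → r_corr = 1.073 μm/a
  mass loss = 1.073 μm/a × 8.96 g/cm³ = 9.618 g·m⁻²·a⁻¹
Ordering by g·m⁻²·a⁻¹: zinc (17.3) > copper (9.62)

["zinc", "copper"]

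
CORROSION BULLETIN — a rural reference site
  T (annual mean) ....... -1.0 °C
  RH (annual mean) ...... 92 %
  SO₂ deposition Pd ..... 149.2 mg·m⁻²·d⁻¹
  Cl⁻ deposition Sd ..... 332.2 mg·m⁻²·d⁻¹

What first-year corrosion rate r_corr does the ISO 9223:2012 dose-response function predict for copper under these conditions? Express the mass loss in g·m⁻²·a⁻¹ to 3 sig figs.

r_corr = 21.4 g·m⁻²·a⁻¹

copper: temperature factor f = +0.126·(-11.0) = -1.3860
  Pd branch = 0.0053·Pd^0.26·e^(0.059·RH+f) = 1.109 μm/a
  Cl⁻ term: 0.01025·332.2^0.27·exp(0.036·92+0.049·-1.0) = 1.284
  r_corr = 1.109 + 1.284 = 2.393 μm/a
Convert to mass loss: 2.393 μm/a × 8.96 g/cm³ = 21.44 g·m⁻²·a⁻¹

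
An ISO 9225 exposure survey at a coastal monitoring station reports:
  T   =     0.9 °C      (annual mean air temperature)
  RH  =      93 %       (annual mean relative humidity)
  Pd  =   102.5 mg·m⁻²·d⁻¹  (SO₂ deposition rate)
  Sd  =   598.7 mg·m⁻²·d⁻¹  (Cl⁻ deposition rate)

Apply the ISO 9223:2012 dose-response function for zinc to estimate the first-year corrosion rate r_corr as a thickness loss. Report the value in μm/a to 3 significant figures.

r_corr = 6.57 μm/a

zinc: f(T) = +0.038·(T−10) [T≤10 °C] = -0.3458
  SO₂ term: 0.0129·102.5^0.44·exp(0.046·93-0.3458) = 5.047
  Sd branch = 0.0175·Sd^0.57·e^(0.008·RH+0.085·T) = 1.522 μm/a
  r_corr = 5.047 + 1.522 = 6.569 μm/a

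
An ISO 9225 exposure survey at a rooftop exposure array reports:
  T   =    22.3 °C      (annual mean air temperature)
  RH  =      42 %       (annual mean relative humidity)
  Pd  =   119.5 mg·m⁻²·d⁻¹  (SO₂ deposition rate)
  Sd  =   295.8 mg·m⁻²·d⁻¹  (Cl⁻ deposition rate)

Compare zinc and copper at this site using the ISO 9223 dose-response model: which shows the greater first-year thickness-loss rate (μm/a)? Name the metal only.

zinc: T>10 °C ⇒ hinge -0.071·(22.3−10) = -0.8733
  sulphur-dioxide contribution → 0.3051 μm/a
  chloride contribution → 4.175 μm/a
  ⇒ r_corr(zinc) = 4.48 μm/a
copper: f(T) = -0.080·(T−10) [T>10 °C] = -0.9840
  sulphur-dioxide contribution → 0.08189 μm/a
  chloride contribution → 0.6443 μm/a
  total first-year rate 0.7262 μm/a
Ordering by μm/a: zinc (4.48) > copper (0.726)

zinc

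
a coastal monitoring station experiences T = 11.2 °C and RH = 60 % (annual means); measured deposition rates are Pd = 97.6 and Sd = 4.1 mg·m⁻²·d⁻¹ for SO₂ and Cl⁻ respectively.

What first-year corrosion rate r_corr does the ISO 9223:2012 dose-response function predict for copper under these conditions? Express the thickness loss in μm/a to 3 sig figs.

copper: T>10 °C ⇒ hinge -0.080·(11.2−10) = -0.0960
  SO₂ term: 0.0053·97.6^0.26·exp(0.059·60-0.0960) = 0.5461
  Sd branch = 0.01025·Sd^0.27·e^(0.036·RH+0.049·T) = 0.2252 μm/a
  sum: 0.5461 + 0.2252 → r_corr = 0.7713 μm/a

r_corr = 0.771 μm/a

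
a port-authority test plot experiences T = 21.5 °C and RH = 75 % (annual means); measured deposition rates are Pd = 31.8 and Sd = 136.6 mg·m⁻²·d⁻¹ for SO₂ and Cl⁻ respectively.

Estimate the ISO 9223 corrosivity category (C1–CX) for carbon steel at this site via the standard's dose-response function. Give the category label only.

carbon steel: T>10 °C ⇒ hinge -0.054·(21.5−10) = -0.6210
  sulphur-dioxide contribution → 25.76 μm/a
  chloride contribution → 60.39 μm/a
  ⇒ r_corr(carbon steel) = 86.15 μm/a
Category bounds: 80…200 μm/a bracket r_corr ⇒ C5

C5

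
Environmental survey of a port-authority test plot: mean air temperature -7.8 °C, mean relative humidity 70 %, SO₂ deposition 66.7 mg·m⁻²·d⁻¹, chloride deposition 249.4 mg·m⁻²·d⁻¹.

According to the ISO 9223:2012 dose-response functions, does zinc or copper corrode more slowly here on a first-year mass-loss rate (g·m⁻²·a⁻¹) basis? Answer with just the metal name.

zinc: T≤10 °C ⇒ hinge +0.038·(-7.8−10) = -0.6764
  Pd branch = 0.0129·Pd^0.44·e^(0.046·RH+f) = 1.042 μm/a
  Cl⁻ term: 0.0175·249.4^0.57·exp(0.008·70+0.085·-7.8) = 0.3669
  sum: 1.042 + 0.3669 → r_corr = 1.409 μm/a
  mass loss = 1.409 μm/a × 7.14 g/cm³ = 10.06 g·m⁻²·a⁻¹
copper: temperature factor f = +0.126·(-17.8) = -2.2428
  Pd branch = 0.0053·Pd^0.26·e^(0.059·RH+f) = 0.1043 μm/a
  Sd branch = 0.01025·Sd^0.27·e^(0.036·RH+0.049·T) = 0.3858 μm/a
  r_corr = 0.1043 + 0.3858 = 0.49 μm/a
  mass loss = 0.49 μm/a × 8.96 g/cm³ = 4.391 g·m⁻²·a⁻¹
Ordering by g·m⁻²·a⁻¹: zinc (10.1) > copper (4.39)

copper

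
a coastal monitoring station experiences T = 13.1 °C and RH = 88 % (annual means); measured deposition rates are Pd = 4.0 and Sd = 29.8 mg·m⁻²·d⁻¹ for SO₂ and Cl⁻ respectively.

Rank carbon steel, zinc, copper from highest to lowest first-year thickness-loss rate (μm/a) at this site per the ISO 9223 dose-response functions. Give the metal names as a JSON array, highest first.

carbon steel: f(T) = -0.054·(T−10) [T>10 °C] = -0.1674
  SO₂ term: 1.77·4.0^0.52·exp(0.02·88-0.1674) = 17.89
  Sd branch = 0.102·Sd^0.62·e^(0.033·RH+0.04·T) = 25.79 μm/a
  r_corr = 17.89 + 25.79 = 43.68 μm/a
zinc: f(T) = -0.071·(T−10) [T>10 °C] = -0.2201
  SO₂ term: 0.0129·4.0^0.44·exp(0.046·88-0.2201) = 1.091
  Sd branch = 0.0175·Sd^0.57·e^(0.008·RH+0.085·T) = 0.7459 μm/a
  sum: 1.091 + 0.7459 → r_corr = 1.837 μm/a
copper: f(T) = -0.080·(T−10) [T>10 °C] = -0.2480
  SO₂ term: 0.0053·4.0^0.26·exp(0.059·88-0.2480) = 1.067
  Cl⁻ term: 0.01025·29.8^0.27·exp(0.036·88+0.049·13.1) = 1.157
  sum: 1.067 + 1.157 → r_corr = 2.224 μm/a
Ordering by μm/a: carbon steel (43.7) > copper (2.22) > zinc (1.84)

["carbon steel", "copper", "zinc"]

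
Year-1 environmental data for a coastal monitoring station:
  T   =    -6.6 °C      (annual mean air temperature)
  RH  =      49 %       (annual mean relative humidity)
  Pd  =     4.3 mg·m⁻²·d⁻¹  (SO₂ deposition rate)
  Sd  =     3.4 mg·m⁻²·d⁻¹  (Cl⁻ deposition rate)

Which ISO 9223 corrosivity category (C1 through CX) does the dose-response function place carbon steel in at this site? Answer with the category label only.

carbon steel: f(T) = +0.150·(T−10) [T≤10 °C] = -2.4900
  SO₂ term: 1.77·4.3^0.52·exp(0.02·49-2.4900) = 0.8348
  Sd branch = 0.102·Sd^0.62·e^(0.033·RH+0.04·T) = 0.8428 μm/a
  r_corr = 0.8348 + 0.8428 = 1.678 μm/a
Category bounds: 1.3…25 μm/a bracket r_corr ⇒ C2

C2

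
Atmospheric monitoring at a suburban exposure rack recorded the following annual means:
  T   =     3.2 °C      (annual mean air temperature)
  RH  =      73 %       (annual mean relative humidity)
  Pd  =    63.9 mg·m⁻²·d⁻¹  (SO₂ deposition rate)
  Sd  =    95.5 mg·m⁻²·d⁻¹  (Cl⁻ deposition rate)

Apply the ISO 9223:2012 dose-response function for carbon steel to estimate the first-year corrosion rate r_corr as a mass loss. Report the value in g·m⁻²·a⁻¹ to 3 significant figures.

r_corr = 358 g·m⁻²·a⁻¹

carbon steel: f(T) = +0.150·(T−10) [T≤10 °C] = -1.0200
  SO₂ term: 1.77·63.9^0.52·exp(0.02·73-1.0200) = 23.87
  Cl⁻ term: 0.102·95.5^0.62·exp(0.033·73+0.04·3.2) = 21.78
  r_corr = 23.87 + 21.78 = 45.65 μm/a
Convert to mass loss: 45.65 μm/a × 7.85 g/cm³ = 358.4 g·m⁻²·a⁻¹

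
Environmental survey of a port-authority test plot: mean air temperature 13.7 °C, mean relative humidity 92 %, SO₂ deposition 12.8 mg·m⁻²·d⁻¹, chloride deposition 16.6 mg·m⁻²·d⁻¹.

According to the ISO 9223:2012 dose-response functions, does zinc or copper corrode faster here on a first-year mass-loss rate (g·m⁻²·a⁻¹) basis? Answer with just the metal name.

copper

zinc: T>10 °C ⇒ hinge -0.071·(13.7−10) = -0.2627
  Pd branch = 0.0129·Pd^0.44·e^(0.046·RH+f) = 2.097 μm/a
  Sd branch = 0.0175·Sd^0.57·e^(0.008·RH+0.085·T) = 0.5806 μm/a
  sum: 2.097 + 0.5806 → r_corr = 2.678 μm/a
  mass loss = 2.678 μm/a × 7.14 g/cm³ = 19.12 g·m⁻²·a⁻¹
copper: T>10 °C ⇒ hinge -0.080·(13.7−10) = -0.2960
  Pd branch = 0.0053·Pd^0.26·e^(0.059·RH+f) = 1.742 μm/a
  Cl⁻ term: 0.01025·16.6^0.27·exp(0.036·92+0.049·13.7) = 1.175
  sum: 1.742 + 1.175 → r_corr = 2.917 μm/a
  mass loss = 2.917 μm/a × 8.96 g/cm³ = 26.13 g·m⁻²·a⁻¹
Ordering by g·m⁻²·a⁻¹: copper (26.1) > zinc (19.1)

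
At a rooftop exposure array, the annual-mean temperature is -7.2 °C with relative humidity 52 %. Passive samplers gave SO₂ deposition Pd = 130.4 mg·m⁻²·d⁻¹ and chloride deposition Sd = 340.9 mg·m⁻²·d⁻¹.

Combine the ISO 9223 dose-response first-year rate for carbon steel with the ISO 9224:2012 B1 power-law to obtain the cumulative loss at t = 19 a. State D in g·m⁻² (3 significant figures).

D(19) = 754 g·m⁻²

carbon steel: f(T) = +0.150·(T−10) [T≤10 °C] = -2.5800
  SO₂ term: 1.77·130.4^0.52·exp(0.02·52-2.5800) = 4.776
  Sd branch = 0.102·Sd^0.62·e^(0.033·RH+0.04·T) = 15.81 μm/a
  r_corr = 4.776 + 15.81 = 20.59 μm/a
ISO 9224: D(t) = r_corr · t^b with b = 0.523 (carbon steel, B1)
  D(19) = 20.59 × 19^0.523 = 20.59 × 4.664 = 96.03 μm
  Mass loss = 96.03 μm × 7.85 g/cm³ = 753.9 g·m⁻²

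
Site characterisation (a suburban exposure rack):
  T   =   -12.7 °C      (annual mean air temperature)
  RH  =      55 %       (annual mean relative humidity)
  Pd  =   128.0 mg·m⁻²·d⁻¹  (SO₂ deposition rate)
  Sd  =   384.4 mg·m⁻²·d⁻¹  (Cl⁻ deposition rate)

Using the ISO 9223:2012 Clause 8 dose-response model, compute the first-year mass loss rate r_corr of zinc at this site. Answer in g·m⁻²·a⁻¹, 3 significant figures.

r_corr = 6.09 g·m⁻²·a⁻¹

zinc: temperature factor f = +0.038·(-22.7) = -0.8626
  SO₂ term: 0.0129·128.0^0.44·exp(0.046·55-0.8626) = 0.578
  Sd branch = 0.0175·Sd^0.57·e^(0.008·RH+0.085·T) = 0.2746 μm/a
  sum: 0.578 + 0.2746 → r_corr = 0.8525 μm/a
Convert to mass loss: 0.8525 μm/a × 7.14 g/cm³ = 6.087 g·m⁻²·a⁻¹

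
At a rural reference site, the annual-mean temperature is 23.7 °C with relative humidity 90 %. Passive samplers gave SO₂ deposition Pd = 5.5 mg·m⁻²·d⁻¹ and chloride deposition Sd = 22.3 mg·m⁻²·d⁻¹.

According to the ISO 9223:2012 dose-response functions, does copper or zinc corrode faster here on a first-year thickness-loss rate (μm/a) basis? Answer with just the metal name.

copper

copper: temperature factor f = -0.080·(13.7) = -1.0960
  sulphur-dioxide contribution → 0.5583 μm/a
  chloride contribution → 1.933 μm/a
  total first-year rate 2.491 μm/a
zinc: T>10 °C ⇒ hinge -0.071·(23.7−10) = -0.9727
  sulphur-dioxide contribution → 0.6485 μm/a
  chloride contribution → 1.582 μm/a
  total first-year rate 2.23 μm/a
Ordering by μm/a: copper (2.49) > zinc (2.23)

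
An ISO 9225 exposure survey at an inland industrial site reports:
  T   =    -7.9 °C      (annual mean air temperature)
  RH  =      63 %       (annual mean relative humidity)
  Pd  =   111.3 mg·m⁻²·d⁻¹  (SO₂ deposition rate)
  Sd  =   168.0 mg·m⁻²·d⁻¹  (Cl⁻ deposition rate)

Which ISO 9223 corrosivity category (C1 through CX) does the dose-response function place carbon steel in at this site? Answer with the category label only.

carbon steel: temperature factor f = +0.150·(-17.9) = -2.6850
  Pd branch = 1.77·Pd^0.52·e^(0.02·RH+f) = 4.935 μm/a
  Cl⁻ term: 0.102·168.0^0.62·exp(0.033·63+0.04·-7.9) = 14.25
  sum: 4.935 + 14.25 → r_corr = 19.19 μm/a
Category bounds: 1.3…25 μm/a bracket r_corr ⇒ C2

C2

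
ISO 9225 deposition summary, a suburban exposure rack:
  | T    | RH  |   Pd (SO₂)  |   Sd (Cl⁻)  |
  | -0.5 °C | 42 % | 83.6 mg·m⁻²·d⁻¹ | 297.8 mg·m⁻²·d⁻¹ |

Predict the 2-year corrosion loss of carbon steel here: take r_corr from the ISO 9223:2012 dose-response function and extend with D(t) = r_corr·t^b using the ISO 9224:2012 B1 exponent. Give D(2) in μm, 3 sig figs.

carbon steel: temperature factor f = +0.150·(-10.5) = -1.5750
  Pd branch = 1.77·Pd^0.52·e^(0.02·RH+f) = 8.478 μm/a
  Cl⁻ term: 0.102·297.8^0.62·exp(0.033·42+0.04·-0.5) = 13.67
  sum: 8.478 + 13.67 → r_corr = 22.15 μm/a
ISO 9224: D(t) = r_corr · t^b with b = 0.523 (carbon steel, B1)
  D(2) = 22.15 × 2^0.523 = 22.15 × 1.437 = 31.82 μm

D(2) = 31.8 μm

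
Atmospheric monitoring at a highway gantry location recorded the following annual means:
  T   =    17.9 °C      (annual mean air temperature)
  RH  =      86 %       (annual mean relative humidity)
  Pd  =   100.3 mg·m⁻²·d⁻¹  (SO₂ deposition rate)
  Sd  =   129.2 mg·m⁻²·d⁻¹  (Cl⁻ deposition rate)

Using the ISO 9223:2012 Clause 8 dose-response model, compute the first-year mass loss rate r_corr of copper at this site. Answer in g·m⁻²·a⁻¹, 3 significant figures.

copper: T>10 °C ⇒ hinge -0.080·(17.9−10) = -0.6320
  Pd branch = 0.0053·Pd^0.26·e^(0.059·RH+f) = 1.492 μm/a
  Sd branch = 0.01025·Sd^0.27·e^(0.036·RH+0.049·T) = 2.024 μm/a
  sum: 1.492 + 2.024 → r_corr = 3.516 μm/a
Convert to mass loss: 3.516 μm/a × 8.96 g/cm³ = 31.5 g·m⁻²·a⁻¹

r_corr = 31.5 g·m⁻²·a⁻¹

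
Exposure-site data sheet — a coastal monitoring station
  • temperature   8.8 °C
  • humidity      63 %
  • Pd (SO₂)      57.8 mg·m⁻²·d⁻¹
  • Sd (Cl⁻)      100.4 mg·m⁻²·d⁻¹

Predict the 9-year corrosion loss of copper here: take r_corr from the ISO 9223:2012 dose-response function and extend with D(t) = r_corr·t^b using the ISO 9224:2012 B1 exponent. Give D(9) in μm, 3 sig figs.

D(9) = 4.62 μm

copper: T≤10 °C ⇒ hinge +0.126·(8.8−10) = -0.1512
  sulphur-dioxide contribution → 0.5383 μm/a
  chloride contribution → 0.529 μm/a
  ⇒ r_corr(copper) = 1.067 μm/a
Power-law: D(9) = r_corr · 9^0.667
  D(9) = 1.067 × 9^0.667 = 1.067 × 4.33 = 4.621 μm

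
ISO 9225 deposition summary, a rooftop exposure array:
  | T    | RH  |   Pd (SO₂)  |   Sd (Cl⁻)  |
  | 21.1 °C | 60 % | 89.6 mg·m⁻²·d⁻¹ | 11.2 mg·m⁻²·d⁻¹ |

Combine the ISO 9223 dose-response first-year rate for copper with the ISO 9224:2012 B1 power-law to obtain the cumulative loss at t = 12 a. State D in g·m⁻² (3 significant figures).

D(12) = 33.9 g·m⁻²

copper: f(T) = -0.080·(T−10) [T>10 °C] = -0.8880
  SO₂ term: 0.0053·89.6^0.26·exp(0.059·60-0.8880) = 0.2419
  Cl⁻ term: 0.01025·11.2^0.27·exp(0.036·60+0.049·21.1) = 0.4799
  sum: 0.2419 + 0.4799 → r_corr = 0.7217 μm/a
ISO 9224: D(t) = r_corr · t^b with b = 0.667 (copper, B1)
  D(12) = 0.7217 × 12^0.667 = 0.7217 × 5.246 = 3.786 μm
  Mass loss = 3.786 μm × 8.96 g/cm³ = 33.92 g·m⁻²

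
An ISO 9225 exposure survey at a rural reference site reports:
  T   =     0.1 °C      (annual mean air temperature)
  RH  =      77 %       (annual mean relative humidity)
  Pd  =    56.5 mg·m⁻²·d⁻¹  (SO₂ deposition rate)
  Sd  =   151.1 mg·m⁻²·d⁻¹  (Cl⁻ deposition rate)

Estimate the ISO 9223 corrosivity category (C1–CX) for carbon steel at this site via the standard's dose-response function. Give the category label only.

C3

carbon steel: f(T) = +0.150·(T−10) [T≤10 °C] = -1.4850
  SO₂ term: 1.77·56.5^0.52·exp(0.02·77-1.4850) = 15.24
  Sd branch = 0.102·Sd^0.62·e^(0.033·RH+0.04·T) = 29.18 μm/a
  r_corr = 15.24 + 29.18 = 44.41 μm/a
44.4 μm/a falls in (25, 50] for carbon steel → category C3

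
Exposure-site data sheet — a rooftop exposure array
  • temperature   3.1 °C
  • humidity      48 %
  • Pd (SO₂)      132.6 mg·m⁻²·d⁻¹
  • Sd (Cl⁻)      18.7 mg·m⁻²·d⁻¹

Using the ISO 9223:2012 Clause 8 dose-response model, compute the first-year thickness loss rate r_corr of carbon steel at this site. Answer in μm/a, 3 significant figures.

carbon steel: T≤10 °C ⇒ hinge +0.150·(3.1−10) = -1.0350
  SO₂ term: 1.77·132.6^0.52·exp(0.02·48-1.0350) = 20.85
  Sd branch = 0.102·Sd^0.62·e^(0.033·RH+0.04·T) = 3.459 μm/a
  r_corr = 20.85 + 3.459 = 24.31 μm/a

r_corr = 24.3 μm/a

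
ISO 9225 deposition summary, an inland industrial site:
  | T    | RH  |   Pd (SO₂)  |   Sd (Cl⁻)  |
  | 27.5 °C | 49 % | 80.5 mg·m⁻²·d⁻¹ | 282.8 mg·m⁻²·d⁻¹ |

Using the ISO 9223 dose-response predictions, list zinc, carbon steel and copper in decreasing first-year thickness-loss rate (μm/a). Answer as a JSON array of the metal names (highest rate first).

["carbon steel", "zinc", "copper"]

zinc: temperature factor f = -0.071·(17.5) = -1.2425
  SO₂ term: 0.0129·80.5^0.44·exp(0.046·49-1.2425) = 0.2446
  Cl⁻ term: 0.0175·282.8^0.57·exp(0.008·49+0.085·27.5) = 6.696
  r_corr = 0.2446 + 6.696 = 6.94 μm/a
carbon steel: f(T) = -0.054·(T−10) [T>10 °C] = -0.9450
  Pd branch = 1.77·Pd^0.52·e^(0.02·RH+f) = 17.96 μm/a
  Sd branch = 0.102·Sd^0.62·e^(0.033·RH+0.04·T) = 51.11 μm/a
  sum: 17.96 + 51.11 → r_corr = 69.06 μm/a
copper: T>10 °C ⇒ hinge -0.080·(27.5−10) = -1.4000
  Pd branch = 0.0053·Pd^0.26·e^(0.059·RH+f) = 0.07367 μm/a
  Sd branch = 0.01025·Sd^0.27·e^(0.036·RH+0.049·T) = 1.057 μm/a
  r_corr = 0.07367 + 1.057 = 1.13 μm/a
Ordering by μm/a: carbon steel (69.1) > zinc (6.94) > copper (1.13)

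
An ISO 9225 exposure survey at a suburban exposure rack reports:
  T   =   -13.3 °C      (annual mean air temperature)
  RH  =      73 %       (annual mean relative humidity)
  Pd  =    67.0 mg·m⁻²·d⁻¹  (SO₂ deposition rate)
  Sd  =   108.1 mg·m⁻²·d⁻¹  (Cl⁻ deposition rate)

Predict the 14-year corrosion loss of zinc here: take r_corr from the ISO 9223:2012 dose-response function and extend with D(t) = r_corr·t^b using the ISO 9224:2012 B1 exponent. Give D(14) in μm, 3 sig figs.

D(14) = 9.56 μm

zinc: T≤10 °C ⇒ hinge +0.038·(-13.3−10) = -0.8854
  sulphur-dioxide contribution → 0.9725 μm/a
  chloride contribution → 0.1462 μm/a
  total first-year rate 1.119 μm/a
ISO 9224: D(t) = r_corr · t^b with b = 0.813 (zinc, B1)
  D(14) = 1.119 × 14^0.813 = 1.119 × 8.547 = 9.562 μm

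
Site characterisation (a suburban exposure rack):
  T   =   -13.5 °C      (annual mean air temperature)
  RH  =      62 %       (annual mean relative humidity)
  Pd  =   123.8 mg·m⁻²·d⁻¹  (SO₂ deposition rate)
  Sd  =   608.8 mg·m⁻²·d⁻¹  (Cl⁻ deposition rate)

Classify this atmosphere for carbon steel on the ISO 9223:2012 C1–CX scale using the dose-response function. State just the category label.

C3

carbon steel: f(T) = +0.150·(T−10) [T≤10 °C] = -3.5250
  sulphur-dioxide contribution → 2.207 μm/a
  chloride contribution → 24.49 μm/a
  ⇒ r_corr(carbon steel) = 26.7 μm/a
ISO 9223 Table 2 (carbon steel): 25 < 26.7 ≤ 50 μm/a ⇒ C3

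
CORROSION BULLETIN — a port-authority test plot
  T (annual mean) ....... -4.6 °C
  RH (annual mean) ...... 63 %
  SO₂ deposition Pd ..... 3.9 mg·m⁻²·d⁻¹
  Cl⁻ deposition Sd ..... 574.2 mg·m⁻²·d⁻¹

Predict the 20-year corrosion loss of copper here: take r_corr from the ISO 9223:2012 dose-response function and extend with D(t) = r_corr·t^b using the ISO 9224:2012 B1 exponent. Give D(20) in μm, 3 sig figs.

copper: f(T) = +0.126·(T−10) [T≤10 °C] = -1.8396
  SO₂ term: 0.0053·3.9^0.26·exp(0.059·63-1.8396) = 0.04935
  Sd branch = 0.01025·Sd^0.27·e^(0.036·RH+0.049·T) = 0.4393 μm/a
  r_corr = 0.04935 + 0.4393 = 0.4887 μm/a
ISO 9224: D(t) = r_corr · t^b with b = 0.667 (copper, B1)
  D(20) = 0.4887 × 20^0.667 = 0.4887 × 7.375 = 3.604 μm

D(20) = 3.60 μm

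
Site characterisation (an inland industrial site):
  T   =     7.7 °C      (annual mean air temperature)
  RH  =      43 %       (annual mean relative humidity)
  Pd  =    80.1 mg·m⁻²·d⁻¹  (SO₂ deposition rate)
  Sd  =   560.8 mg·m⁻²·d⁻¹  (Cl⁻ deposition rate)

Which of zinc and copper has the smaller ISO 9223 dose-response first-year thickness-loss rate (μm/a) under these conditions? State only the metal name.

zinc: temperature factor f = +0.038·(-2.3) = -0.0874
  Pd branch = 0.0129·Pd^0.44·e^(0.046·RH+f) = 0.5878 μm/a
  Cl⁻ term: 0.0175·560.8^0.57·exp(0.008·43+0.085·7.7) = 1.752
  sum: 0.5878 + 1.752 → r_corr = 2.34 μm/a
copper: f(T) = +0.126·(T−10) [T≤10 °C] = -0.2898
  SO₂ term: 0.0053·80.1^0.26·exp(0.059·43-0.2898) = 0.1567
  Cl⁻ term: 0.01025·560.8^0.27·exp(0.036·43+0.049·7.7) = 0.3882
  r_corr = 0.1567 + 0.3882 = 0.5449 μm/a
Ordering by μm/a: zinc (2.34) > copper (0.545)

copper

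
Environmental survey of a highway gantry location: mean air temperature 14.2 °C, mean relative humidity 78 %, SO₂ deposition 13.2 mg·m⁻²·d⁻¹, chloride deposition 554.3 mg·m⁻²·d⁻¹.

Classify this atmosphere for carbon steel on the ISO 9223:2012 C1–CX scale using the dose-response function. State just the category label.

C5

carbon steel: f(T) = -0.054·(T−10) [T>10 °C] = -0.2268
  Pd branch = 1.77·Pd^0.52·e^(0.02·RH+f) = 25.68 μm/a
  Sd branch = 0.102·Sd^0.62·e^(0.033·RH+0.04·T) = 118.7 μm/a
  r_corr = 25.68 + 118.7 = 144.3 μm/a
ISO 9223 Table 2 (carbon steel): 80 < 144 ≤ 200 μm/a ⇒ C5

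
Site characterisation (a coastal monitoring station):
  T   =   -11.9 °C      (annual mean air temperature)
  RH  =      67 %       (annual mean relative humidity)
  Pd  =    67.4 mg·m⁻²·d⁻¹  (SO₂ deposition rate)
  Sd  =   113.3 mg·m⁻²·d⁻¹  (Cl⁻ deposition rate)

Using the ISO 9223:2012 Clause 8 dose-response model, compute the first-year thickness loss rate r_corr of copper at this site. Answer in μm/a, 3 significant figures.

copper: temperature factor f = +0.126·(-21.9) = -2.7594
  SO₂ term: 0.0053·67.4^0.26·exp(0.059·67-2.7594) = 0.05225
  Sd branch = 0.01025·Sd^0.27·e^(0.036·RH+0.049·T) = 0.2289 μm/a
  sum: 0.05225 + 0.2289 → r_corr = 0.2812 μm/a

r_corr = 0.281 μm/a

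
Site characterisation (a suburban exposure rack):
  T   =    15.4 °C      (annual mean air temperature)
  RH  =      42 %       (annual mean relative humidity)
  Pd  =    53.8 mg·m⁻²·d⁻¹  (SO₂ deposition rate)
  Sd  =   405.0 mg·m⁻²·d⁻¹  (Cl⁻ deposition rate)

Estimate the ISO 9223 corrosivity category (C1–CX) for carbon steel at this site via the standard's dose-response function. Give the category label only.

C4

carbon steel: f(T) = -0.054·(T−10) [T>10 °C] = -0.2916
  sulphur-dioxide contribution → 24.33 μm/a
  chloride contribution → 31.24 μm/a
  ⇒ r_corr(carbon steel) = 55.57 μm/a
ISO 9223 Table 2 (carbon steel): 50 < 55.6 ≤ 80 μm/a ⇒ C4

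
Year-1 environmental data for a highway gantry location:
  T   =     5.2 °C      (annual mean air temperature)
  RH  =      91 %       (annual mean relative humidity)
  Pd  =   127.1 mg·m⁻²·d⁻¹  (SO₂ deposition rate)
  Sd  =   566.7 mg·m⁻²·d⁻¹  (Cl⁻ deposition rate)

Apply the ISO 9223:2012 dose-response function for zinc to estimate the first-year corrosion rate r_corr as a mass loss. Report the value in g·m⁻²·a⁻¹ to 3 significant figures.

zinc: temperature factor f = +0.038·(-4.8) = -0.1824
  Pd branch = 0.0129·Pd^0.44·e^(0.046·RH+f) = 5.959 μm/a
  Cl⁻ term: 0.0175·566.7^0.57·exp(0.008·91+0.085·5.2) = 2.092
  sum: 5.959 + 2.092 → r_corr = 8.051 μm/a
Convert to mass loss: 8.051 μm/a × 7.14 g/cm³ = 57.48 g·m⁻²·a⁻¹

r_corr = 57.5 g·m⁻²·a⁻¹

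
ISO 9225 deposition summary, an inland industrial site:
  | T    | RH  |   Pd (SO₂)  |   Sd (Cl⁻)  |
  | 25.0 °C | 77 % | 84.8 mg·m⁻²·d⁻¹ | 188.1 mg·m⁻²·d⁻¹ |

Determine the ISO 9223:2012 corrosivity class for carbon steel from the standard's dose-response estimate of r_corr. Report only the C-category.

carbon steel: T>10 °C ⇒ hinge -0.054·(25.0−10) = -0.8100
  sulphur-dioxide contribution → 36.96 μm/a
  chloride contribution → 90.48 μm/a
  ⇒ r_corr(carbon steel) = 127.4 μm/a
Category bounds: 80…200 μm/a bracket r_corr ⇒ C5

C5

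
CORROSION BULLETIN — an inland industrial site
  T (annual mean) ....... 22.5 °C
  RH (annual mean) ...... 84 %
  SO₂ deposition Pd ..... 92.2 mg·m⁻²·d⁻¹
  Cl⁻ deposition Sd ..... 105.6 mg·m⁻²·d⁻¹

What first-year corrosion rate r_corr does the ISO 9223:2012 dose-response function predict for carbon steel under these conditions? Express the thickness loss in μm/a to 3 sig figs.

r_corr = 123 μm/a

carbon steel: T>10 °C ⇒ hinge -0.054·(22.5−10) = -0.6750
  Pd branch = 1.77·Pd^0.52·e^(0.02·RH+f) = 50.83 μm/a
  Cl⁻ term: 0.102·105.6^0.62·exp(0.033·84+0.04·22.5) = 72.11
  r_corr = 50.83 + 72.11 = 122.9 μm/a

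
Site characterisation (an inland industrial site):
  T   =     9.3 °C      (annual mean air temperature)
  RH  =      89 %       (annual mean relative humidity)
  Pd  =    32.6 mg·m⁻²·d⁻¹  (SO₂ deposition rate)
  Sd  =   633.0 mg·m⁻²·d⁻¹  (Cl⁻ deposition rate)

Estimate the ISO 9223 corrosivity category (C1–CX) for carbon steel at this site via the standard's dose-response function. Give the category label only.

carbon steel: f(T) = +0.150·(T−10) [T≤10 °C] = -0.1050
  SO₂ term: 1.77·32.6^0.52·exp(0.02·89-0.1050) = 57.85
  Sd branch = 0.102·Sd^0.62·e^(0.033·RH+0.04·T) = 152.2 μm/a
  r_corr = 57.85 + 152.2 = 210.1 μm/a
Category bounds: 200…700 μm/a bracket r_corr ⇒ CX

CX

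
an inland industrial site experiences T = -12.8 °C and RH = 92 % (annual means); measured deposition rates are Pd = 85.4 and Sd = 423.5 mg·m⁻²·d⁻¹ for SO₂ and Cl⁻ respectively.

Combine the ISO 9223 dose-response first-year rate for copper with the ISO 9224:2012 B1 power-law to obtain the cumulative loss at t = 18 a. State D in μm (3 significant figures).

copper: f(T) = +0.126·(T−10) [T≤10 °C] = -2.8728
  SO₂ term: 0.0053·85.4^0.26·exp(0.059·92-2.8728) = 0.2169
  Cl⁻ term: 0.01025·423.5^0.27·exp(0.036·92+0.049·-12.8) = 0.7691
  sum: 0.2169 + 0.7691 → r_corr = 0.9859 μm/a
ISO 9224: D(t) = r_corr · t^b with b = 0.667 (copper, B1)
  D(18) = 0.9859 × 18^0.667 = 0.9859 × 6.875 = 6.778 μm

D(18) = 6.78 μm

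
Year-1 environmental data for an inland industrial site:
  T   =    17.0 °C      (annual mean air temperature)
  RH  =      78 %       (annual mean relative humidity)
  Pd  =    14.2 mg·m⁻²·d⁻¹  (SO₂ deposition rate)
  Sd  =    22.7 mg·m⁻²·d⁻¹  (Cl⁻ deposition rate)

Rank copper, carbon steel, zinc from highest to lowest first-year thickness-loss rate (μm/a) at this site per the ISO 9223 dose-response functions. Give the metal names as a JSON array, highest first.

["carbon steel", "zinc", "copper"]

copper: T>10 °C ⇒ hinge -0.080·(17.0−10) = -0.5600
  sulphur-dioxide contribution → 0.6016 μm/a
  chloride contribution → 0.9081 μm/a
  total first-year rate 1.51 μm/a
carbon steel: temperature factor f = -0.054·(7.0) = -0.3780
  sulphur-dioxide contribution → 22.94 μm/a
  chloride contribution → 18.3 μm/a
  total first-year rate 41.24 μm/a
zinc: temperature factor f = -0.071·(7.0) = -0.4970
  sulphur-dioxide contribution → 0.912 μm/a
  chloride contribution → 0.8213 μm/a
  ⇒ r_corr(zinc) = 1.733 μm/a
Ordering by μm/a: carbon steel (41.2) > zinc (1.73) > copper (1.51)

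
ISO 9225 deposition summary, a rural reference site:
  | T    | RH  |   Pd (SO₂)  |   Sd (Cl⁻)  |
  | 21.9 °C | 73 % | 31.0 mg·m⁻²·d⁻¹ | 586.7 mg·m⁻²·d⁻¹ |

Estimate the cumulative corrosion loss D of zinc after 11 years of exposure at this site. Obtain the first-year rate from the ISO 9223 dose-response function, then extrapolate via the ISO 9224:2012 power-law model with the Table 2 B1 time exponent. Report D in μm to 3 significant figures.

D(11) = 58.7 μm

zinc: T>10 °C ⇒ hinge -0.071·(21.9−10) = -0.8449
  Pd branch = 0.0129·Pd^0.44·e^(0.046·RH+f) = 0.7215 μm/a
  Sd branch = 0.0175·Sd^0.57·e^(0.008·RH+0.085·T) = 7.64 μm/a
  sum: 0.7215 + 7.64 → r_corr = 8.362 μm/a
Power-law: D(11) = r_corr · 11^0.813
  D(11) = 8.362 × 11^0.813 = 8.362 × 7.025 = 58.74 μm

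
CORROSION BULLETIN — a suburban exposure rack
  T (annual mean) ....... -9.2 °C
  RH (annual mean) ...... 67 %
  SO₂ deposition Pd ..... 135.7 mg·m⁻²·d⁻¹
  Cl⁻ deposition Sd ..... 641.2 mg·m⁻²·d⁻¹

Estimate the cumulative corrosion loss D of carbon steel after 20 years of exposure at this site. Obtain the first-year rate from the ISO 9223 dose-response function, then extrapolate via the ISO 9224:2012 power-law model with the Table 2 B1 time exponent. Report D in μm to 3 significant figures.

D(20) = 193 μm

carbon steel: T≤10 °C ⇒ hinge +0.150·(-9.2−10) = -2.8800
  Pd branch = 1.77·Pd^0.52·e^(0.02·RH+f) = 4.876 μm/a
  Sd branch = 0.102·Sd^0.62·e^(0.033·RH+0.04·T) = 35.43 μm/a
  sum: 4.876 + 35.43 → r_corr = 40.3 μm/a
Long-term exponent b (ISO 9224 Table 2, B1) = 0.523
  D(20) = 40.3 × 20^0.523 = 40.3 × 4.791 = 193.1 μm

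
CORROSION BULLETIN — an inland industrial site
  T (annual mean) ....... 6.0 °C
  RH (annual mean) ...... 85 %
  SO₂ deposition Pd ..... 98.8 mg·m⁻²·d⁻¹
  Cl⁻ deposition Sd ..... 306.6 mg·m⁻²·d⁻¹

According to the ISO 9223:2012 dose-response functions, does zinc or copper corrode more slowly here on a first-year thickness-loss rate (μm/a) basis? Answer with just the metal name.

copper

zinc: T≤10 °C ⇒ hinge +0.038·(6.0−10) = -0.1520
  Pd branch = 0.0129·Pd^0.44·e^(0.046·RH+f) = 4.172 μm/a
  Cl⁻ term: 0.0175·306.6^0.57·exp(0.008·85+0.085·6.0) = 1.504
  sum: 4.172 + 1.504 → r_corr = 5.676 μm/a
copper: f(T) = +0.126·(T−10) [T≤10 °C] = -0.5040
  Pd branch = 0.0053·Pd^0.26·e^(0.059·RH+f) = 1.592 μm/a
  Cl⁻ term: 0.01025·306.6^0.27·exp(0.036·85+0.049·6.0) = 1.376
  r_corr = 1.592 + 1.376 = 2.969 μm/a
Ordering by μm/a: zinc (5.68) > copper (2.97)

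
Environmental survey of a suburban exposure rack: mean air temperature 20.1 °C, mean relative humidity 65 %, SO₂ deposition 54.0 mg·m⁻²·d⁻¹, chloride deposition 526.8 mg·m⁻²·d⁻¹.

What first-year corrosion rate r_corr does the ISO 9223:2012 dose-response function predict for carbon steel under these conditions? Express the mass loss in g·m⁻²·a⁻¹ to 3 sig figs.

r_corr = 979 g·m⁻²·a⁻¹

carbon steel: T>10 °C ⇒ hinge -0.054·(20.1−10) = -0.5454
  SO₂ term: 1.77·54.0^0.52·exp(0.02·65-0.5454) = 29.96
  Cl⁻ term: 0.102·526.8^0.62·exp(0.033·65+0.04·20.1) = 94.79
  sum: 29.96 + 94.79 → r_corr = 124.7 μm/a
Convert to mass loss: 124.7 μm/a × 7.85 g/cm³ = 979.3 g·m⁻²·a⁻¹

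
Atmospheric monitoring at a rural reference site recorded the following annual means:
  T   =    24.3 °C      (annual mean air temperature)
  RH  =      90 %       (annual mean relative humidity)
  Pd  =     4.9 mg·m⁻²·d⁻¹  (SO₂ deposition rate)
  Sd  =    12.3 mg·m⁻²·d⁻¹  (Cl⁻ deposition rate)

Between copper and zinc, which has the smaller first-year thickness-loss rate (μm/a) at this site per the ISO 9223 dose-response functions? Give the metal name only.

zinc

copper: temperature factor f = -0.080·(14.3) = -1.1440
  SO₂ term: 0.0053·4.9^0.26·exp(0.059·90-1.1440) = 0.5164
  Cl⁻ term: 0.01025·12.3^0.27·exp(0.036·90+0.049·24.3) = 1.695
  r_corr = 0.5164 + 1.695 = 2.212 μm/a
zinc: temperature factor f = -0.071·(14.3) = -1.0153
  SO₂ term: 0.0129·4.9^0.44·exp(0.046·90-1.0153) = 0.5906
  Sd branch = 0.0175·Sd^0.57·e^(0.008·RH+0.085·T) = 1.186 μm/a
  sum: 0.5906 + 1.186 → r_corr = 1.776 μm/a
Ordering by μm/a: copper (2.21) > zinc (1.78)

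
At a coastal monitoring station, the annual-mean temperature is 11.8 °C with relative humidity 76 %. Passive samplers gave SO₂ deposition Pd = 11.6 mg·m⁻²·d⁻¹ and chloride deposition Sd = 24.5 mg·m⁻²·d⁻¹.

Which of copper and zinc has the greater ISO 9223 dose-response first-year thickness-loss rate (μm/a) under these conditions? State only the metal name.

zinc

copper: T>10 °C ⇒ hinge -0.080·(11.8−10) = -0.1440
  sulphur-dioxide contribution → 0.7689 μm/a
  chloride contribution → 0.6686 μm/a
  total first-year rate 1.437 μm/a
zinc: T>10 °C ⇒ hinge -0.071·(11.8−10) = -0.1278
  sulphur-dioxide contribution → 1.101 μm/a
  chloride contribution → 0.5426 μm/a
  ⇒ r_corr(zinc) = 1.644 μm/a
Ordering by μm/a: zinc (1.64) > copper (1.44)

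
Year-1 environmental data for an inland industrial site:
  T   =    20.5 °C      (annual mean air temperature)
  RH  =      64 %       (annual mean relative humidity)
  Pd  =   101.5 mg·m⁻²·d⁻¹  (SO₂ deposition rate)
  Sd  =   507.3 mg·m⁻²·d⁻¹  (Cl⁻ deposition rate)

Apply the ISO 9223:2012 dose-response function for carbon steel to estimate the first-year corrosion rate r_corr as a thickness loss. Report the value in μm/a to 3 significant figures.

carbon steel: temperature factor f = -0.054·(10.5) = -0.5670
  Pd branch = 1.77·Pd^0.52·e^(0.02·RH+f) = 39.9 μm/a
  Cl⁻ term: 0.102·507.3^0.62·exp(0.033·64+0.04·20.5) = 91.04
  r_corr = 39.9 + 91.04 = 130.9 μm/a

r_corr = 131 μm/a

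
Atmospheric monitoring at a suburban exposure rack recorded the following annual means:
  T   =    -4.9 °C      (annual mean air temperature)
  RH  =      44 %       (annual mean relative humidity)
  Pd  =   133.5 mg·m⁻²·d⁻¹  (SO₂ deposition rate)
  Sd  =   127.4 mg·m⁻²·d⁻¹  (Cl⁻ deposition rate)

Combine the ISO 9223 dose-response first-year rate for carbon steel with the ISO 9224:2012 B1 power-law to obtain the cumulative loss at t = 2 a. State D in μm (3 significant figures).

carbon steel: T≤10 °C ⇒ hinge +0.150·(-4.9−10) = -2.2350
  SO₂ term: 1.77·133.5^0.52·exp(0.02·44-2.2350) = 5.818
  Cl⁻ term: 0.102·127.4^0.62·exp(0.033·44+0.04·-4.9) = 7.232
  sum: 5.818 + 7.232 → r_corr = 13.05 μm/a
Long-term exponent b (ISO 9224 Table 2, B1) = 0.523
  D(2) = 13.05 × 2^0.523 = 13.05 × 1.437 = 18.75 μm

D(2) = 18.8 μm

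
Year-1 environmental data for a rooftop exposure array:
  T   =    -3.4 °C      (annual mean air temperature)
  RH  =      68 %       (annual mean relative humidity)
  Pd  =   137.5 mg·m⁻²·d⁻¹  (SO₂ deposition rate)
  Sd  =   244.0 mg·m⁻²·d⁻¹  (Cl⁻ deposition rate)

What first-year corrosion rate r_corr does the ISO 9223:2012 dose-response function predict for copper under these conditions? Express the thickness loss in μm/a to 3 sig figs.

copper: temperature factor f = +0.126·(-13.4) = -1.6884
  SO₂ term: 0.0053·137.5^0.26·exp(0.059·68-1.6884) = 0.1947
  Cl⁻ term: 0.01025·244.0^0.27·exp(0.036·68+0.049·-3.4) = 0.4427
  r_corr = 0.1947 + 0.4427 = 0.6374 μm/a

r_corr = 0.637 μm/a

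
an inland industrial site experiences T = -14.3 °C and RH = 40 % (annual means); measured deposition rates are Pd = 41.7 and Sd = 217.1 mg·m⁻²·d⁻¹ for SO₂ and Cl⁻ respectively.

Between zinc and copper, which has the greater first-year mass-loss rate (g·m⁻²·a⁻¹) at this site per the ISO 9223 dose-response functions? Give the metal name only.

zinc: T≤10 °C ⇒ hinge +0.038·(-14.3−10) = -0.9234
  Pd branch = 0.0129·Pd^0.44·e^(0.046·RH+f) = 0.1665 μm/a
  Sd branch = 0.0175·Sd^0.57·e^(0.008·RH+0.085·T) = 0.1535 μm/a
  sum: 0.1665 + 0.1535 → r_corr = 0.32 μm/a
  mass loss = 0.32 μm/a × 7.14 g/cm³ = 2.285 g·m⁻²·a⁻¹
copper: temperature factor f = +0.126·(-24.3) = -3.0618
  Pd branch = 0.0053·Pd^0.26·e^(0.059·RH+f) = 0.00693 μm/a
  Cl⁻ term: 0.01025·217.1^0.27·exp(0.036·40+0.049·-14.3) = 0.09177
  r_corr = 0.00693 + 0.09177 = 0.0987 μm/a
  mass loss = 0.0987 μm/a × 8.96 g/cm³ = 0.8843 g·m⁻²·a⁻¹
Ordering by g·m⁻²·a⁻¹: zinc (2.28) > copper (0.884)

zinc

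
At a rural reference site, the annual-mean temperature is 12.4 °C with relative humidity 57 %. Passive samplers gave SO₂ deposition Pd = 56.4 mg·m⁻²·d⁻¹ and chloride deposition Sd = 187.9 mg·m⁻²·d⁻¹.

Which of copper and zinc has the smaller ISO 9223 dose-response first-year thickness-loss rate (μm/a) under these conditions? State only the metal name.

copper: T>10 °C ⇒ hinge -0.080·(12.4−10) = -0.1920
  Pd branch = 0.0053·Pd^0.26·e^(0.059·RH+f) = 0.3604 μm/a
  Sd branch = 0.01025·Sd^0.27·e^(0.036·RH+0.049·T) = 0.6022 μm/a
  r_corr = 0.3604 + 0.6022 = 0.9626 μm/a
zinc: f(T) = -0.071·(T−10) [T>10 °C] = -0.1704
  SO₂ term: 0.0129·56.4^0.44·exp(0.046·57-0.1704) = 0.8828
  Cl⁻ term: 0.0175·187.9^0.57·exp(0.008·57+0.085·12.4) = 1.567
  r_corr = 0.8828 + 1.567 = 2.449 μm/a
Ordering by μm/a: zinc (2.45) > copper (0.963)

copper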